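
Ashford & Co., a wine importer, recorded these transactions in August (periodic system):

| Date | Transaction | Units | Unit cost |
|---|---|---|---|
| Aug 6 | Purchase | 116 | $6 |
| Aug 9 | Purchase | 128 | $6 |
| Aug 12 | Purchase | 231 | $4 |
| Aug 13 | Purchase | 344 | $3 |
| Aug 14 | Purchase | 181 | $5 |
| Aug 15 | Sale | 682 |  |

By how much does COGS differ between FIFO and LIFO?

FIFO COGS: 116 @ $6 + 128 @ $6 + 231 @ $4 + 207 @ $3 = $3,009
LIFO COGS: 181 @ $5 + 344 @ $3 + 157 @ $4 = $2,565
Difference = |$3,009 − $2,565| = $444

$444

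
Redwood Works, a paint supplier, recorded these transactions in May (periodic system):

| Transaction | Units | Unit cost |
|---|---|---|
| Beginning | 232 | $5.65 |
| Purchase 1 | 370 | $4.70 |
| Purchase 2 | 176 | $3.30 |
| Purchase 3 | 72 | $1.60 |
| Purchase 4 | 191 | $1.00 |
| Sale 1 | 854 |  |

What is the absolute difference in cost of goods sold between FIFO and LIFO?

$869.55

FIFO COGS: 232 @ $5.65 + 370 @ $4.70 + 176 @ $3.30 + 72 @ $1.60 + 4 @ $1.00 = $3,749.80
LIFO COGS: 191 @ $1.00 + 72 @ $1.60 + 176 @ $3.30 + 370 @ $4.70 + 45 @ $5.65 = $2,880.25
Difference = |$3,749.80 − $2,880.25| = $869.55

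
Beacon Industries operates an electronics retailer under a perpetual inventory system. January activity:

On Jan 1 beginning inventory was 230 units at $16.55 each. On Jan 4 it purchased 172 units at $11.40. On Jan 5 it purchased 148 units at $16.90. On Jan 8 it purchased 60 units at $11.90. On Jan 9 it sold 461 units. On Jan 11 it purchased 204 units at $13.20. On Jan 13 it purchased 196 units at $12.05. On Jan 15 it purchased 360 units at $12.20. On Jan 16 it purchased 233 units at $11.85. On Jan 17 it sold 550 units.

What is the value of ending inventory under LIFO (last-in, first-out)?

Ending inventory = $8,045.15

Jan 9, 461 sold [LIFO — newest first]: 60 @ $11.90 + 148 @ $16.90 + 172 @ $11.40 + 81 @ $16.55 = $6,516.55
Jan 17, 550 sold [LIFO — newest first]: 233 @ $11.85 + 317 @ $12.20 = $6,628.45
Total COGS = $6,516.55 + $6,628.45 = $13,145.00
Ending inventory: 149 @ $16.55 + 204 @ $13.20 + 196 @ $12.05 + 43 @ $12.20 = $8,045.15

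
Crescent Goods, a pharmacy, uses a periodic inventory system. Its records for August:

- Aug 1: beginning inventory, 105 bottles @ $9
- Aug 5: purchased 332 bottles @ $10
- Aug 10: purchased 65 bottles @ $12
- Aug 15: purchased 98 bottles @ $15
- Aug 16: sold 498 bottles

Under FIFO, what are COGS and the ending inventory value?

Aug 16, 498 sold [FIFO — oldest first]: 105 @ $9 + 332 @ $10 + 61 @ $12 = $4,997
Ending inventory: 4 @ $12 + 98 @ $15 = $1,518

COGS = $4,997; ending inventory = $1,518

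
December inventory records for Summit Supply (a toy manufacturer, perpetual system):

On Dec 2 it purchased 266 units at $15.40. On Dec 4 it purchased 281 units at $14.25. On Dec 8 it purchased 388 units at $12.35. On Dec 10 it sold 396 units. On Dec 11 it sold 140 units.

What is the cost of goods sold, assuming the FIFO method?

COGS = $7,943.90

Dec 10, 396 sold [FIFO — oldest first]: 266 @ $15.40 + 130 @ $14.25 = $5,948.90
Dec 11, 140 sold [FIFO — oldest first]: 140 @ $14.25 = $1,995.00
Total COGS = $5,948.90 + $1,995.00 = $7,943.90
Ending inventory: 11 @ $14.25 + 388 @ $12.35 = $4,948.55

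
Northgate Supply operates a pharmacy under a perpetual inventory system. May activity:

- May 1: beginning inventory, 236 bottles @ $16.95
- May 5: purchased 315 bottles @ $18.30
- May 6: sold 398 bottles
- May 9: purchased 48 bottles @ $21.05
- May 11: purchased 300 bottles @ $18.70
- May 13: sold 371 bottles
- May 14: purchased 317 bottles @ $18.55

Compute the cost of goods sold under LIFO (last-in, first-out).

COGS = $14,181.60

May 6, 398 sold [LIFO — newest first]: 315 @ $18.30 + 83 @ $16.95 = $7,171.35
May 13, 371 sold [LIFO — newest first]: 300 @ $18.70 + 48 @ $21.05 + 23 @ $16.95 = $7,010.25
Total COGS = $7,171.35 + $7,010.25 = $14,181.60
Ending inventory: 130 @ $16.95 + 317 @ $18.55 = $8,083.85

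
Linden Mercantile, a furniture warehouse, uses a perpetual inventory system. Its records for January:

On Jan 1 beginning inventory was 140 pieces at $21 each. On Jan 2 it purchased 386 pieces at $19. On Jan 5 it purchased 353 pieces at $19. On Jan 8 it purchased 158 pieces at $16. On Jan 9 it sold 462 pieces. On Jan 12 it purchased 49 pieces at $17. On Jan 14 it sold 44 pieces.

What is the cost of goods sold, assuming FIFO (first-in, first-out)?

COGS = $9,894

Jan 9, 462 sold [FIFO — oldest first]: 140 @ $21 + 322 @ $19 = $9,058
Jan 14, 44 sold [FIFO — oldest first]: 44 @ $19 = $836
Total COGS = $9,058 + $836 = $9,894
Ending inventory: 20 @ $19 + 353 @ $19 + 158 @ $16 + 49 @ $17 = $10,448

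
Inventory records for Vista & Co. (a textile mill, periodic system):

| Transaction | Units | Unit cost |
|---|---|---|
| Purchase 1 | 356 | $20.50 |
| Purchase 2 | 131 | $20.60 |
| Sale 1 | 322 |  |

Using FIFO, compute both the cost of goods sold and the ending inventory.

Sale 1 (322) [FIFO — oldest first]: 322 @ $20.50 = $6,601.00
Ending inventory: 34 @ $20.50 + 131 @ $20.60 = $3,395.60

COGS = $6,601.00; ending inventory = $3,395.60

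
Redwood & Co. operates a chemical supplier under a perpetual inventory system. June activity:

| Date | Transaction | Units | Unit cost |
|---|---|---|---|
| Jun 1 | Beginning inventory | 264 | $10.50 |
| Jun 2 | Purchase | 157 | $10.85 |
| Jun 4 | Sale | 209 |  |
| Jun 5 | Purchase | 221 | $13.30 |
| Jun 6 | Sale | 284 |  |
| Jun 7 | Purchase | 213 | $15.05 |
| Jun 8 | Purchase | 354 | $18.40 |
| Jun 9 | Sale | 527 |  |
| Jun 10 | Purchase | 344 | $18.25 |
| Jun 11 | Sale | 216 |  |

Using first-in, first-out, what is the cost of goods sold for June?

Jun 4, 209 sold [FIFO — oldest first]: 209 @ $10.50 = $2,194.50
Jun 6, 284 sold [FIFO — oldest first]: 55 @ $10.50 + 157 @ $10.85 + 72 @ $13.30 = $3,238.55
Jun 9, 527 sold [FIFO — oldest first]: 149 @ $13.30 + 213 @ $15.05 + 165 @ $18.40 = $8,223.35
Jun 11, 216 sold [FIFO — oldest first]: 189 @ $18.40 + 27 @ $18.25 = $3,970.35
Total COGS = $2,194.50 + $3,238.55 + $8,223.35 + $3,970.35 = $17,626.75
Ending inventory: 317 @ $18.25 = $5,785.25
Check: goods available $23,412.00 = COGS $17,626.75 + ending $5,785.25

COGS = $17,626.75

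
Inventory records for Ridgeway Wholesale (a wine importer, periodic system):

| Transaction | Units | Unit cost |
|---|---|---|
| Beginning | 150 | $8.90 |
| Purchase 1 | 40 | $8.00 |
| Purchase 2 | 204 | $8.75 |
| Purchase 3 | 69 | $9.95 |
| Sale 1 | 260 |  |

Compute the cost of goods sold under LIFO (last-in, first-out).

COGS = $2,357.80

Sale 1 (260) [LIFO — newest first]: 69 @ $9.95 + 191 @ $8.75 = $2,357.80
Ending inventory: 150 @ $8.90 + 40 @ $8.00 + 13 @ $8.75 = $1,768.75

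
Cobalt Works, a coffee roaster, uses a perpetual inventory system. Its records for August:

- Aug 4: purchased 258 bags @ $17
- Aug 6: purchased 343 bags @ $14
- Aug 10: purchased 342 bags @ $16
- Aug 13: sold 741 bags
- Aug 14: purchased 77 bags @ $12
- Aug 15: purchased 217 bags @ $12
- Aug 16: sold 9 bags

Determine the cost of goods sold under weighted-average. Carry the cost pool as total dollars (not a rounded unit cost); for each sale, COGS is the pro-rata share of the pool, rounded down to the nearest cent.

After Aug 4: 258 on hand, pool $4,386.00 (≈ $17.0000 each)
After Aug 6: 601 on hand, pool $9,188.00 (≈ $15.2879 each)
After Aug 10: 943 on hand, pool $14,660.00 (≈ $15.5461 each)
Aug 13, sell 741: 741/943 × $14,660.00 → $11,519.68
After Aug 14: 279 on hand, pool $4,064.32 (≈ $14.5675 each)
After Aug 15: 496 on hand, pool $6,668.32 (≈ $13.4442 each)
Aug 16, sell 9: 9/496 × $6,668.32 → $120.99
Total COGS = $11,519.68 + $120.99 = $11,640.67
Ending inventory (cost pool remaining) = $6,547.33

COGS = $11,640.67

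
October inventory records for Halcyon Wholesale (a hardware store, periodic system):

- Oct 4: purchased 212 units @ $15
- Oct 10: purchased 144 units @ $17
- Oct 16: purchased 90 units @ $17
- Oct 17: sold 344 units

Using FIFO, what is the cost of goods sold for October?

COGS = $5,424

Oct 17, 344 sold [FIFO — oldest first]: 212 @ $15 + 132 @ $17 = $5,424
Ending inventory: 12 @ $17 + 90 @ $17 = $1,734
Check: goods available $7,158 = COGS $5,424 + ending $1,734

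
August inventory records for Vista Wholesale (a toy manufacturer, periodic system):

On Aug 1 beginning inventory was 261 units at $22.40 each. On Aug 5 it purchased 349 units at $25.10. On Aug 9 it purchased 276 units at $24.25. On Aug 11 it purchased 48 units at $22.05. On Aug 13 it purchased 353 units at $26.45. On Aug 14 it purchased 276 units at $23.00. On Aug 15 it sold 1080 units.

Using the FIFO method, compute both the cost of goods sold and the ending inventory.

COGS = $26,219.40; ending inventory = $11,823.15

Aug 15, 1080 sold [FIFO — oldest first]: 261 @ $22.40 + 349 @ $25.10 + 276 @ $24.25 + 48 @ $22.05 + 146 @ $26.45 = $26,219.40
Ending inventory: 207 @ $26.45 + 276 @ $23.00 = $11,823.15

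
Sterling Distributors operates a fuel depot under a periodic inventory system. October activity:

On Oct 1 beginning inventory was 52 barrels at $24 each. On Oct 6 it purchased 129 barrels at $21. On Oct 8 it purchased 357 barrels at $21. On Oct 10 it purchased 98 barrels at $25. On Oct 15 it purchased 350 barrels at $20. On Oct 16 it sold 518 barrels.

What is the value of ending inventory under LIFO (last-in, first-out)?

Oct 16, 518 sold [LIFO — newest first]: 350 @ $20 + 98 @ $25 + 70 @ $21 = $10,920
Ending inventory: 52 @ $24 + 129 @ $21 + 287 @ $21 = $9,984
Check: goods available $20,904 = COGS $10,920 + ending $9,984

Ending inventory = $9,984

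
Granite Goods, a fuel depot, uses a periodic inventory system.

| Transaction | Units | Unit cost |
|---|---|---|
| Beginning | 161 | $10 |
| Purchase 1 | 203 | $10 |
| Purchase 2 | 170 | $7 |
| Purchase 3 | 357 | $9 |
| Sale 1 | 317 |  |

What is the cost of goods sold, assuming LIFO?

COGS = $2,853

Sale 1 (317) [LIFO — newest first]: 317 @ $9 = $2,853
Ending inventory: 161 @ $10 + 203 @ $10 + 170 @ $7 + 40 @ $9 = $5,190
Check: goods available $8,043 = COGS $2,853 + ending $5,190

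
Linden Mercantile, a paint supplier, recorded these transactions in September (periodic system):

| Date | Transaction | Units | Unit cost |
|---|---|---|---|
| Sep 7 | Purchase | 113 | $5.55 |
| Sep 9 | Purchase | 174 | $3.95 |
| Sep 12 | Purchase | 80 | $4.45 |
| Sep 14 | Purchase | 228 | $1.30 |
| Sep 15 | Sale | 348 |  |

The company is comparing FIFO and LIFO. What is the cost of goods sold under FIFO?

FIFO COGS: 113 @ $5.55 + 174 @ $3.95 + 61 @ $4.45 = $1,585.90
LIFO COGS: 228 @ $1.30 + 80 @ $4.45 + 40 @ $3.95 = $810.40

COGS = $1,585.90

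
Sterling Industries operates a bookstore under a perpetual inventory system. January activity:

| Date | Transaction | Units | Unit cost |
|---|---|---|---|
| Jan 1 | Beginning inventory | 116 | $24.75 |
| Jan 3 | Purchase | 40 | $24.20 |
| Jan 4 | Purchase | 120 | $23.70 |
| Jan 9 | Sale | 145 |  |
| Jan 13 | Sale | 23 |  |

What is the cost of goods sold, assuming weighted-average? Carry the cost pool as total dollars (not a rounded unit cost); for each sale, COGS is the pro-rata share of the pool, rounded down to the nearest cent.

After Jan 1: 116 on hand, pool $2,871.00 (≈ $24.7500 each)
After Jan 3: 156 on hand, pool $3,839.00 (≈ $24.6090 each)
After Jan 4: 276 on hand, pool $6,683.00 (≈ $24.2138 each)
Jan 9, sell 145: 145/276 × $6,683.00 → $3,510.99
Jan 13, sell 23: 23/131 × $3,172.01 → $556.91
Total COGS = $3,510.99 + $556.91 = $4,067.90
Ending inventory (cost pool remaining) = $2,615.10

COGS = $4,067.90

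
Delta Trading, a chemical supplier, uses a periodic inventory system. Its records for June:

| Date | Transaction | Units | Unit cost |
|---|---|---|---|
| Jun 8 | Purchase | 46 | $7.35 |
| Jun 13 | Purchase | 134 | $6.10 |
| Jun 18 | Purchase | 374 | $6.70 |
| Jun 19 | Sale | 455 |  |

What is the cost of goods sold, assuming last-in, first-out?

COGS = $2,999.90

Jun 19, 455 sold [LIFO — newest first]: 374 @ $6.70 + 81 @ $6.10 = $2,999.90
Ending inventory: 46 @ $7.35 + 53 @ $6.10 = $661.40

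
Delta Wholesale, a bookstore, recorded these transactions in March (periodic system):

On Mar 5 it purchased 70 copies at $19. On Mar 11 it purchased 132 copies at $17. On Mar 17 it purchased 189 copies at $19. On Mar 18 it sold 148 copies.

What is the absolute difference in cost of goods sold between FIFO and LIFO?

$156

FIFO COGS: 70 @ $19 + 78 @ $17 = $2,656
LIFO COGS: 148 @ $19 = $2,812
Difference = |$2,656 − $2,812| = $156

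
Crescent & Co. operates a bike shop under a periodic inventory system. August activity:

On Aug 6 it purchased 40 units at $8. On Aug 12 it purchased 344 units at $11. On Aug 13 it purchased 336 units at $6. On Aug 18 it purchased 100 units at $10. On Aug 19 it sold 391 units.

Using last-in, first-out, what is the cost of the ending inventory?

Ending inventory = $4,374

Aug 19, 391 sold [LIFO — newest first]: 100 @ $10 + 291 @ $6 = $2,746
Ending inventory: 40 @ $8 + 344 @ $11 + 45 @ $6 = $4,374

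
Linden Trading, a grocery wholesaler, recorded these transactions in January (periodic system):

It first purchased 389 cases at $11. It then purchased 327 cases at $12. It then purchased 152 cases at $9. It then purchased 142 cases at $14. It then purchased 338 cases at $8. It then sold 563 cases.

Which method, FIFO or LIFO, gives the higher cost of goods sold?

FIFO COGS: 389 @ $11 + 174 @ $12 = $6,367
LIFO COGS: 338 @ $8 + 142 @ $14 + 83 @ $9 = $5,439

FIFO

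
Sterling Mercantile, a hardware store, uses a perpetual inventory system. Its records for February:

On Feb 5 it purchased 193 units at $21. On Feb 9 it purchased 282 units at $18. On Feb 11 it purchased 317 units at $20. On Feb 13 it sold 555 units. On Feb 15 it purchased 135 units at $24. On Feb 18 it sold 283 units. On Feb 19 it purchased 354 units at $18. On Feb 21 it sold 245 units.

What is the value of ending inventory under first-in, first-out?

Feb 13, 555 sold [FIFO — oldest first]: 193 @ $21 + 282 @ $18 + 80 @ $20 = $10,729
Feb 18, 283 sold [FIFO — oldest first]: 237 @ $20 + 46 @ $24 = $5,844
Feb 21, 245 sold [FIFO — oldest first]: 89 @ $24 + 156 @ $18 = $4,944
Total COGS = $10,729 + $5,844 + $4,944 = $21,517
Ending inventory: 198 @ $18 = $3,564

Ending inventory = $3,564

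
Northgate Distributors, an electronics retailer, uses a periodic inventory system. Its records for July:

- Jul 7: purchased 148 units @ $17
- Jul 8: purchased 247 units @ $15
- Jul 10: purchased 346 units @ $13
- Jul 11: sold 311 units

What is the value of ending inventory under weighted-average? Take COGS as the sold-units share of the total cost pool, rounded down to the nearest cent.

Ending inventory = $6,220.21

Jul 11, sell 311: 311/741 × $10,719.00 → $4,498.79
Ending inventory (cost pool remaining) = $6,220.21
Check: goods available $10,719.00 = COGS $4,498.79 + ending $6,220.21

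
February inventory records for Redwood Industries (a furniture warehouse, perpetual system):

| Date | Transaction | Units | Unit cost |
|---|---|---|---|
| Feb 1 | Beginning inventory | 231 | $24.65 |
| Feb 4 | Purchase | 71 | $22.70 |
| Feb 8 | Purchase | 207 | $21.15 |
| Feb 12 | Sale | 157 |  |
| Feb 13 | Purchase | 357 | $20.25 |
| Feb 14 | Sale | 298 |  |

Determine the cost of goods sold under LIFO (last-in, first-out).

COGS = $9,355.05

Feb 12, 157 sold [LIFO — newest first]: 157 @ $21.15 = $3,320.55
Feb 14, 298 sold [LIFO — newest first]: 298 @ $20.25 = $6,034.50
Total COGS = $3,320.55 + $6,034.50 = $9,355.05
Ending inventory: 231 @ $24.65 + 71 @ $22.70 + 50 @ $21.15 + 59 @ $20.25 = $9,558.10
Check: goods available $18,913.15 = COGS $9,355.05 + ending $9,558.10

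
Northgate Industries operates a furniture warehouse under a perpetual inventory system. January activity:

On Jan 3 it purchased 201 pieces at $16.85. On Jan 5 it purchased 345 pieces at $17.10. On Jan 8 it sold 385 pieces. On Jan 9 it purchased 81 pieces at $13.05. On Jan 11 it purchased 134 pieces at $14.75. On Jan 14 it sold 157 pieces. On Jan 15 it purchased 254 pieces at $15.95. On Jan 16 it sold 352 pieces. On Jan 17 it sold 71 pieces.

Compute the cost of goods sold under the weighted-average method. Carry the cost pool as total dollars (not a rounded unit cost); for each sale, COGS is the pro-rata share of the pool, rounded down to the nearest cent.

After Jan 3: 201 on hand, pool $3,386.85 (≈ $16.8500 each)
After Jan 5: 546 on hand, pool $9,286.35 (≈ $17.0080 each)
Jan 8, sell 385: 385/546 × $9,286.35 → $6,548.06
After Jan 9: 242 on hand, pool $3,795.34 (≈ $15.6832 each)
After Jan 11: 376 on hand, pool $5,771.84 (≈ $15.3506 each)
Jan 14, sell 157: 157/376 × $5,771.84 → $2,410.05
After Jan 15: 473 on hand, pool $7,413.09 (≈ $15.6725 each)
Jan 16, sell 352: 352/473 × $7,413.09 → $5,516.71
Jan 17, sell 71: 71/121 × $1,896.38 → $1,112.75
Total COGS = $6,548.06 + $2,410.05 + $5,516.71 + $1,112.75 = $15,587.57
Ending inventory (cost pool remaining) = $783.63
Check: goods available $16,371.20 = COGS $15,587.57 + ending $783.63

COGS = $15,587.57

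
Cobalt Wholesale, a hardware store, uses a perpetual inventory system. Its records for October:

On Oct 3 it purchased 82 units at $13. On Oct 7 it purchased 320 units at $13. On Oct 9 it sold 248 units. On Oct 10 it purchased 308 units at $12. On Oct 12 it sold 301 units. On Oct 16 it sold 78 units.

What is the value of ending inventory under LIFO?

Ending inventory = $1,079

Oct 9, 248 sold [LIFO — newest first]: 248 @ $13 = $3,224
Oct 12, 301 sold [LIFO — newest first]: 301 @ $12 = $3,612
Oct 16, 78 sold [LIFO — newest first]: 7 @ $12 + 71 @ $13 = $1,007
Total COGS = $3,224 + $3,612 + $1,007 = $7,843
Ending inventory: 82 @ $13 + 1 @ $13 = $1,079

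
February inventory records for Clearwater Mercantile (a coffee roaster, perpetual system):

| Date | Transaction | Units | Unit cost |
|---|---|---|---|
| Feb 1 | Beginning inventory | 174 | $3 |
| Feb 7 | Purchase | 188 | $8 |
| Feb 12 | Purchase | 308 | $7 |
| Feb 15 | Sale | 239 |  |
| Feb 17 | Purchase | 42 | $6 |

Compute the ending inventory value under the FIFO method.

Feb 15, 239 sold [FIFO — oldest first]: 174 @ $3 + 65 @ $8 = $1,042
Ending inventory: 123 @ $8 + 308 @ $7 + 42 @ $6 = $3,392
Check: goods available $4,434 = COGS $1,042 + ending $3,392

Ending inventory = $3,392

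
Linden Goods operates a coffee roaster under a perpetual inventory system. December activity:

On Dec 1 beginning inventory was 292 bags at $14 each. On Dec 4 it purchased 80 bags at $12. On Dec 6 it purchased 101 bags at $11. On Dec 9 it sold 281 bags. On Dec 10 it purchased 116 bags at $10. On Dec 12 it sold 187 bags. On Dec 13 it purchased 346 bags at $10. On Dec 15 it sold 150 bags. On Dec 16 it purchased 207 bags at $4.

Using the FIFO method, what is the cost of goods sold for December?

Dec 9, 281 sold [FIFO — oldest first]: 281 @ $14 = $3,934
Dec 12, 187 sold [FIFO — oldest first]: 11 @ $14 + 80 @ $12 + 96 @ $11 = $2,170
Dec 15, 150 sold [FIFO — oldest first]: 5 @ $11 + 116 @ $10 + 29 @ $10 = $1,505
Total COGS = $3,934 + $2,170 + $1,505 = $7,609
Ending inventory: 317 @ $10 + 207 @ $4 = $3,998
Check: goods available $11,607 = COGS $7,609 + ending $3,998

COGS = $7,609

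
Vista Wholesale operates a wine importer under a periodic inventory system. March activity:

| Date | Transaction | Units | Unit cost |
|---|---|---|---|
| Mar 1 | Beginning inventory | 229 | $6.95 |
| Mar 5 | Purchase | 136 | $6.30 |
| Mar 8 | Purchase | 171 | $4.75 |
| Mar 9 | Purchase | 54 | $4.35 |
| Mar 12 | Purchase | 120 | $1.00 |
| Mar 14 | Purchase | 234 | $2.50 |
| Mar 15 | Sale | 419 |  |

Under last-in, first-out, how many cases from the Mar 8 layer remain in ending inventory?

160

Mar 15, 419 sold [LIFO — newest first]: 234 @ $2.50 + 120 @ $1.00 + 54 @ $4.35 + 11 @ $4.75 = $992.15
Ending inventory: 229 @ $6.95 + 136 @ $6.30 + 160 @ $4.75 = $3,208.35
Check: goods available $4,200.50 = COGS $992.15 + ending $3,208.35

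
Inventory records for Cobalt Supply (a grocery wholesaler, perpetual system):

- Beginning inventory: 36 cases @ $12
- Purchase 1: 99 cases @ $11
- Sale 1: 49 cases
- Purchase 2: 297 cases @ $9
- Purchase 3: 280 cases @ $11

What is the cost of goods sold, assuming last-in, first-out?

Sale 1 (49) [LIFO — newest first]: 49 @ $11 = $539
Ending inventory: 36 @ $12 + 50 @ $11 + 297 @ $9 + 280 @ $11 = $6,735

COGS = $539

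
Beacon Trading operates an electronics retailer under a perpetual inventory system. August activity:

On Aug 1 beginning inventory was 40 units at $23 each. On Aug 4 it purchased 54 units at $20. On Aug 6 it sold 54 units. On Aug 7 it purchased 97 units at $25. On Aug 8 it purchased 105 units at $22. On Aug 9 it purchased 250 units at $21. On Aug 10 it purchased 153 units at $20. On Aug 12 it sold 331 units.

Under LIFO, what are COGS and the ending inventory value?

Aug 6, 54 sold [LIFO — newest first]: 54 @ $20 = $1,080
Aug 12, 331 sold [LIFO — newest first]: 153 @ $20 + 178 @ $21 = $6,798
Total COGS = $1,080 + $6,798 = $7,878
Ending inventory: 40 @ $23 + 97 @ $25 + 105 @ $22 + 72 @ $21 = $7,167

COGS = $7,878; ending inventory = $7,167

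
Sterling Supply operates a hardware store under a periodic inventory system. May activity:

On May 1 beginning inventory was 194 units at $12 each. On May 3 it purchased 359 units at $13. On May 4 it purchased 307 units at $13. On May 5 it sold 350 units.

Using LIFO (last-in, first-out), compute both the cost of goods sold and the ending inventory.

COGS = $4,550; ending inventory = $6,436

May 5, 350 sold [LIFO — newest first]: 307 @ $13 + 43 @ $13 = $4,550
Ending inventory: 194 @ $12 + 316 @ $13 = $6,436
Check: goods available $10,986 = COGS $4,550 + ending $6,436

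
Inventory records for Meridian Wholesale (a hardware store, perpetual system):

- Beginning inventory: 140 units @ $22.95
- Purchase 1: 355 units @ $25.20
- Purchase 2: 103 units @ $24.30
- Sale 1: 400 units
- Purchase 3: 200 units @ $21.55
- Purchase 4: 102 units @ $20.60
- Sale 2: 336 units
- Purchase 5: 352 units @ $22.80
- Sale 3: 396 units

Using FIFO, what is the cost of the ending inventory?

Ending inventory = $2,736.00

Sale 1 (400) [FIFO — oldest first]: 140 @ $22.95 + 260 @ $25.20 = $9,765.00
Sale 2 (336) [FIFO — oldest first]: 95 @ $25.20 + 103 @ $24.30 + 138 @ $21.55 = $7,870.80
Sale 3 (396) [FIFO — oldest first]: 62 @ $21.55 + 102 @ $20.60 + 232 @ $22.80 = $8,726.90
Total COGS = $9,765.00 + $7,870.80 + $8,726.90 = $26,362.70
Ending inventory: 120 @ $22.80 = $2,736.00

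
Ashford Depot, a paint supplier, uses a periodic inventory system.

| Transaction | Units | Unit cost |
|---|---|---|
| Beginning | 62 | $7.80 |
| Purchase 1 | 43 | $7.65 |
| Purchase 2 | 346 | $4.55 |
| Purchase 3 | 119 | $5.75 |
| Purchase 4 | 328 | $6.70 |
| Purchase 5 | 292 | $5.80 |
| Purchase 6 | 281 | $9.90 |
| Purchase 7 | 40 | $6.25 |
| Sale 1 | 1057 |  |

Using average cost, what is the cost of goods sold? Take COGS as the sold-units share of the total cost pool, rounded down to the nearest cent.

Sale 1, sell 1057: 1057/1511 × $9,994.20 → $6,991.30
Ending inventory (cost pool remaining) = $3,002.90

COGS = $6,991.30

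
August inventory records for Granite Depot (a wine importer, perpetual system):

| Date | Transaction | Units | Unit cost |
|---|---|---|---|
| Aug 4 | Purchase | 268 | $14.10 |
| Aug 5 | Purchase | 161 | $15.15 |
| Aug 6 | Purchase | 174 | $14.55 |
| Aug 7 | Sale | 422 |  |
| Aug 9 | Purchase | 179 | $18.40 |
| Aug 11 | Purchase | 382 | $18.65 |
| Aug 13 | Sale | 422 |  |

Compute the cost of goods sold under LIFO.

Aug 7, 422 sold [LIFO — newest first]: 174 @ $14.55 + 161 @ $15.15 + 87 @ $14.10 = $6,197.55
Aug 13, 422 sold [LIFO — newest first]: 382 @ $18.65 + 40 @ $18.40 = $7,860.30
Total COGS = $6,197.55 + $7,860.30 = $14,057.85
Ending inventory: 181 @ $14.10 + 139 @ $18.40 = $5,109.70
Check: goods available $19,167.55 = COGS $14,057.85 + ending $5,109.70

COGS = $14,057.85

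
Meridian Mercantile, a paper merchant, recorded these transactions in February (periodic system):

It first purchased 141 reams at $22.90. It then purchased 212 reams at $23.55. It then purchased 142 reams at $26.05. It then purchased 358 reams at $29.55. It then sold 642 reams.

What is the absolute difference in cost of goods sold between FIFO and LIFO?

$1,357.65

FIFO COGS: 141 @ $22.90 + 212 @ $23.55 + 142 @ $26.05 + 147 @ $29.55 = $16,264.45
LIFO COGS: 358 @ $29.55 + 142 @ $26.05 + 142 @ $23.55 = $17,622.10
Difference = |$16,264.45 − $17,622.10| = $1,357.65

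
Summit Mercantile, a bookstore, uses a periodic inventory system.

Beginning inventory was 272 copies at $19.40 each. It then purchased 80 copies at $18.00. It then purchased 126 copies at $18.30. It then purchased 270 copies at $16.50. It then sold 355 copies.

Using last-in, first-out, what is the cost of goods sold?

Sale 1 (355) [LIFO — newest first]: 270 @ $16.50 + 85 @ $18.30 = $6,010.50
Ending inventory: 272 @ $19.40 + 80 @ $18.00 + 41 @ $18.30 = $7,467.10

COGS = $6,010.50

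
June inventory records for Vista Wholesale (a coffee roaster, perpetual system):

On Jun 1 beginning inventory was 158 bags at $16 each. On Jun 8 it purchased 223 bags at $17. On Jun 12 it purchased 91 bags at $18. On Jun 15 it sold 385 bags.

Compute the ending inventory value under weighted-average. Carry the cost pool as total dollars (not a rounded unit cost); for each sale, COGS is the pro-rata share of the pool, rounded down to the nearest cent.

After Jun 1: 158 on hand, pool $2,528.00 (≈ $16.0000 each)
After Jun 8: 381 on hand, pool $6,319.00 (≈ $16.5853 each)
After Jun 12: 472 on hand, pool $7,957.00 (≈ $16.8581 each)
Jun 15, sell 385: 385/472 × $7,957.00 → $6,490.34
Ending inventory (cost pool remaining) = $1,466.66

Ending inventory = $1,466.66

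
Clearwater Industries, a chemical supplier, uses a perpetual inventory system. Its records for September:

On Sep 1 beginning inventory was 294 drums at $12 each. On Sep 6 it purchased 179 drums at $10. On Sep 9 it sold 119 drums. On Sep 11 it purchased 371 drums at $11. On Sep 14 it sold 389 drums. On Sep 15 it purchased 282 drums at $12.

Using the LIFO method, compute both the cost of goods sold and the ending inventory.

Sep 9, 119 sold [LIFO — newest first]: 119 @ $10 = $1,190
Sep 14, 389 sold [LIFO — newest first]: 371 @ $11 + 18 @ $10 = $4,261
Total COGS = $1,190 + $4,261 = $5,451
Ending inventory: 294 @ $12 + 42 @ $10 + 282 @ $12 = $7,332

COGS = $5,451; ending inventory = $7,332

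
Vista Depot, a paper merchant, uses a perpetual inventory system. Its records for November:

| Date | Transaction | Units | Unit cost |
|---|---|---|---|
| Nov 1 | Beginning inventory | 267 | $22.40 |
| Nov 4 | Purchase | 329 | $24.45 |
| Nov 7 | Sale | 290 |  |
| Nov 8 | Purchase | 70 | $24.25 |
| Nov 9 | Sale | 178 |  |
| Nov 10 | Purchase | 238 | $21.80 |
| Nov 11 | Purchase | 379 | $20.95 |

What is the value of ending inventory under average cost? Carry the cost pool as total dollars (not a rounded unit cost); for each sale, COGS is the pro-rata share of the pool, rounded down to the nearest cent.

After Nov 1: 267 on hand, pool $5,980.80 (≈ $22.4000 each)
After Nov 4: 596 on hand, pool $14,024.85 (≈ $23.5316 each)
Nov 7, sell 290: 290/596 × $14,024.85 → $6,824.17
After Nov 8: 376 on hand, pool $8,898.18 (≈ $23.6654 each)
Nov 9, sell 178: 178/376 × $8,898.18 → $4,212.43
After Nov 10: 436 on hand, pool $9,874.15 (≈ $22.6471 each)
After Nov 11: 815 on hand, pool $17,814.20 (≈ $21.8579 each)
Total COGS = $6,824.17 + $4,212.43 = $11,036.60
Ending inventory (cost pool remaining) = $17,814.20
Check: goods available $28,850.80 = COGS $11,036.60 + ending $17,814.20

Ending inventory = $17,814.20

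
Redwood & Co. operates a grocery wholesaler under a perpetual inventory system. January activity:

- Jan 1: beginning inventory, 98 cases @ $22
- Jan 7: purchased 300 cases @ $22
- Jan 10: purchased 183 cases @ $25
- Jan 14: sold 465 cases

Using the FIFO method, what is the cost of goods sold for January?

COGS = $10,431

Jan 14, 465 sold [FIFO — oldest first]: 98 @ $22 + 300 @ $22 + 67 @ $25 = $10,431
Ending inventory: 116 @ $25 = $2,900
Check: goods available $13,331 = COGS $10,431 + ending $2,900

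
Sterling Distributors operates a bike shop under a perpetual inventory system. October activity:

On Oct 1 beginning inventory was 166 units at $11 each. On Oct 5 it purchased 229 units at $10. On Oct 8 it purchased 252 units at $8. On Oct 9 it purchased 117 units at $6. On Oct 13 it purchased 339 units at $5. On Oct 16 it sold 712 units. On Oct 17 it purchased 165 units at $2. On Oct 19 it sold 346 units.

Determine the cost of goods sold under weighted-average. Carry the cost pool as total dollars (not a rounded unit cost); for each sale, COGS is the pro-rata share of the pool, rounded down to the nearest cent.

After Oct 1: 166 on hand, pool $1,826.00 (≈ $11.0000 each)
After Oct 5: 395 on hand, pool $4,116.00 (≈ $10.4203 each)
After Oct 8: 647 on hand, pool $6,132.00 (≈ $9.4776 each)
After Oct 9: 764 on hand, pool $6,834.00 (≈ $8.9450 each)
After Oct 13: 1103 on hand, pool $8,529.00 (≈ $7.7325 each)
Oct 16, sell 712: 712/1103 × $8,529.00 → $5,505.57
After Oct 17: 556 on hand, pool $3,353.43 (≈ $6.0313 each)
Oct 19, sell 346: 346/556 × $3,353.43 → $2,086.84
Total COGS = $5,505.57 + $2,086.84 = $7,592.41
Ending inventory (cost pool remaining) = $1,266.59
Check: goods available $8,859.00 = COGS $7,592.41 + ending $1,266.59

COGS = $7,592.41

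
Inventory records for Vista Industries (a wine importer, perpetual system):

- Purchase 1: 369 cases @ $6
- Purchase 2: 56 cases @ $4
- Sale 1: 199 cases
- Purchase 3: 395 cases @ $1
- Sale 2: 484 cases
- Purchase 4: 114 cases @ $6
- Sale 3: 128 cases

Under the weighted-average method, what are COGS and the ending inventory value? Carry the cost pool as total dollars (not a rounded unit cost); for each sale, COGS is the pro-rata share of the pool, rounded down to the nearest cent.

After Purchase 1: 369 on hand, pool $2,214.00 (≈ $6.0000 each)
After Purchase 2: 425 on hand, pool $2,438.00 (≈ $5.7365 each)
Sale 1, sell 199: 199/425 × $2,438.00 → $1,141.55
After Purchase 3: 621 on hand, pool $1,691.45 (≈ $2.7238 each)
Sale 2, sell 484: 484/621 × $1,691.45 → $1,318.29
After Purchase 4: 251 on hand, pool $1,057.16 (≈ $4.2118 each)
Sale 3, sell 128: 128/251 × $1,057.16 → $539.10
Total COGS = $1,141.55 + $1,318.29 + $539.10 = $2,998.94
Ending inventory (cost pool remaining) = $518.06
Check: goods available $3,517.00 = COGS $2,998.94 + ending $518.06

COGS = $2,998.94; ending inventory = $518.06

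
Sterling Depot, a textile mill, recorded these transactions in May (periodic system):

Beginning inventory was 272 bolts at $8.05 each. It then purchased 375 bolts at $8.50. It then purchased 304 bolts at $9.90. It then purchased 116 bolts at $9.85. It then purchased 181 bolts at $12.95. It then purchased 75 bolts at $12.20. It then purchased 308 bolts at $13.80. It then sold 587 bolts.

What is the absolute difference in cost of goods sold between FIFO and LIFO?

FIFO COGS: 272 @ $8.05 + 315 @ $8.50 = $4,867.10
LIFO COGS: 308 @ $13.80 + 75 @ $12.20 + 181 @ $12.95 + 23 @ $9.85 = $7,735.90
Difference = |$4,867.10 − $7,735.90| = $2,868.80

$2,868.80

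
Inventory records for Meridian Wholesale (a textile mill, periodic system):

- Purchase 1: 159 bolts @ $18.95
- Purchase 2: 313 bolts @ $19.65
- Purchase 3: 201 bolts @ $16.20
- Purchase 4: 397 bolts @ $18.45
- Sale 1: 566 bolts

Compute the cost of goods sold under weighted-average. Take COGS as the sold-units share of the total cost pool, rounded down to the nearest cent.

COGS = $10,444.20

Sale 1, sell 566: 566/1070 × $19,744.35 → $10,444.20
Ending inventory (cost pool remaining) = $9,300.15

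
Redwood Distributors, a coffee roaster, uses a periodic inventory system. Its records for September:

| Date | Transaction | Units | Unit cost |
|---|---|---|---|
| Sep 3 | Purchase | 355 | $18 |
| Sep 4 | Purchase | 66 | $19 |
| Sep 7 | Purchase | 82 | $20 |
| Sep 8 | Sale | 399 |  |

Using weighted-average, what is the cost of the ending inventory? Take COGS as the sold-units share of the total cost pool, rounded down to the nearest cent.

Sep 8, sell 399: 399/503 × $9,284.00 → $7,364.44
Ending inventory (cost pool remaining) = $1,919.56
Check: goods available $9,284.00 = COGS $7,364.44 + ending $1,919.56

Ending inventory = $1,919.56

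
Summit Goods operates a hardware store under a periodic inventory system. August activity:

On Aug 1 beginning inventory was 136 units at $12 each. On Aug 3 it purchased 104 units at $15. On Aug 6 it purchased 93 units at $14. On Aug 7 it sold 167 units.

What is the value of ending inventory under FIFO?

Aug 7, 167 sold [FIFO — oldest first]: 136 @ $12 + 31 @ $15 = $2,097
Ending inventory: 73 @ $15 + 93 @ $14 = $2,397

Ending inventory = $2,397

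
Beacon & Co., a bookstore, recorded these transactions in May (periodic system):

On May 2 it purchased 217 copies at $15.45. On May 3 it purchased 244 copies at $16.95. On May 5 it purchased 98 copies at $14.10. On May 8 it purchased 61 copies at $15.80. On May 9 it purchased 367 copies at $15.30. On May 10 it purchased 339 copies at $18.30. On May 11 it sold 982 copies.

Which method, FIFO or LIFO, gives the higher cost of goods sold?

LIFO

FIFO COGS: 217 @ $15.45 + 244 @ $16.95 + 98 @ $14.10 + 61 @ $15.80 + 362 @ $15.30 = $15,372.65
LIFO COGS: 339 @ $18.30 + 367 @ $15.30 + 61 @ $15.80 + 98 @ $14.10 + 117 @ $16.95 = $16,147.55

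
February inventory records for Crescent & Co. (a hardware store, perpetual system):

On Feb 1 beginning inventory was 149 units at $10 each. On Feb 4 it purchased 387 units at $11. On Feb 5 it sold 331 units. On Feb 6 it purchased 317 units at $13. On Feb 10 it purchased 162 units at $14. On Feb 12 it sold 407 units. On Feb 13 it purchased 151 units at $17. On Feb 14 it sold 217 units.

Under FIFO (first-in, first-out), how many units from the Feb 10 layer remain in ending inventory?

60

Feb 5, 331 sold [FIFO — oldest first]: 149 @ $10 + 182 @ $11 = $3,492
Feb 12, 407 sold [FIFO — oldest first]: 205 @ $11 + 202 @ $13 = $4,881
Feb 14, 217 sold [FIFO — oldest first]: 115 @ $13 + 102 @ $14 = $2,923
Total COGS = $3,492 + $4,881 + $2,923 = $11,296
Ending inventory: 60 @ $14 + 151 @ $17 = $3,407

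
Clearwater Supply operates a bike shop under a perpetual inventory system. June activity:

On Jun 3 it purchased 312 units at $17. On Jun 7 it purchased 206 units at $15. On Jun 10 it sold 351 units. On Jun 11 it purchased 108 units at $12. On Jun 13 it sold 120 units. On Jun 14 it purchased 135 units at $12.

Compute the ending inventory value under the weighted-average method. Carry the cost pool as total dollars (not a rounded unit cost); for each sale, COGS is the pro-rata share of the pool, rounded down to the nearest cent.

Ending inventory = $3,875.78

After Jun 3: 312 on hand, pool $5,304.00 (≈ $17.0000 each)
After Jun 7: 518 on hand, pool $8,394.00 (≈ $16.2046 each)
Jun 10, sell 351: 351/518 × $8,394.00 → $5,687.82
After Jun 11: 275 on hand, pool $4,002.18 (≈ $14.5534 each)
Jun 13, sell 120: 120/275 × $4,002.18 → $1,746.40
After Jun 14: 290 on hand, pool $3,875.78 (≈ $13.3648 each)
Total COGS = $5,687.82 + $1,746.40 = $7,434.22
Ending inventory (cost pool remaining) = $3,875.78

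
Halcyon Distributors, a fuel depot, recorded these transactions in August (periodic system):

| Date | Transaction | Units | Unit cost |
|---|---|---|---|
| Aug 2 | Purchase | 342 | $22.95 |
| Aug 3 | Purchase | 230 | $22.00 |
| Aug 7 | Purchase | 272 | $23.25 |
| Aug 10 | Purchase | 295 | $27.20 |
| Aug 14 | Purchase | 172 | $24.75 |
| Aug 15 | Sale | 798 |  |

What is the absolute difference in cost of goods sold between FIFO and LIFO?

FIFO COGS: 342 @ $22.95 + 230 @ $22.00 + 226 @ $23.25 = $18,163.40
LIFO COGS: 172 @ $24.75 + 295 @ $27.20 + 272 @ $23.25 + 59 @ $22.00 = $19,903.00
Difference = |$18,163.40 − $19,903.00| = $1,739.60

$1,739.60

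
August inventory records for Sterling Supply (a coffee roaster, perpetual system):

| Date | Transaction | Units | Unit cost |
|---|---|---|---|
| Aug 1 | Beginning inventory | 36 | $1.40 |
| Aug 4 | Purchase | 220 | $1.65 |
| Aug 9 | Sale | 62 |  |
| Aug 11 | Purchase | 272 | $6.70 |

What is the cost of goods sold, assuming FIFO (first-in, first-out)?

COGS = $93.30

Aug 9, 62 sold [FIFO — oldest first]: 36 @ $1.40 + 26 @ $1.65 = $93.30
Ending inventory: 194 @ $1.65 + 272 @ $6.70 = $2,142.50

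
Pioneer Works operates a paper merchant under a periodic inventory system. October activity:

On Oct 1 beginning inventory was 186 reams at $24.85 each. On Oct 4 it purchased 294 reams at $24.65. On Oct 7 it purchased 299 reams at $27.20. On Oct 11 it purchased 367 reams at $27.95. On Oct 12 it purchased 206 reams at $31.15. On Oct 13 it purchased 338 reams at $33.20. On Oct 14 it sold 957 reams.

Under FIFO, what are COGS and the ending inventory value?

Oct 14, 957 sold [FIFO — oldest first]: 186 @ $24.85 + 294 @ $24.65 + 299 @ $27.20 + 178 @ $27.95 = $24,977.10
Ending inventory: 189 @ $27.95 + 206 @ $31.15 + 338 @ $33.20 = $22,921.05

COGS = $24,977.10; ending inventory = $22,921.05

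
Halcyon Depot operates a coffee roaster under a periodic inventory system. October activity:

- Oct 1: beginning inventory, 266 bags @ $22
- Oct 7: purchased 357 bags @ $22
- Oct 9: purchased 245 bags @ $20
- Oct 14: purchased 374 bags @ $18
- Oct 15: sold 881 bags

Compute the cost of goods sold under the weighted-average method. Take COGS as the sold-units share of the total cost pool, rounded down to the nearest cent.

Oct 15, sell 881: 881/1242 × $25,338.00 → $17,973.25
Ending inventory (cost pool remaining) = $7,364.75

COGS = $17,973.25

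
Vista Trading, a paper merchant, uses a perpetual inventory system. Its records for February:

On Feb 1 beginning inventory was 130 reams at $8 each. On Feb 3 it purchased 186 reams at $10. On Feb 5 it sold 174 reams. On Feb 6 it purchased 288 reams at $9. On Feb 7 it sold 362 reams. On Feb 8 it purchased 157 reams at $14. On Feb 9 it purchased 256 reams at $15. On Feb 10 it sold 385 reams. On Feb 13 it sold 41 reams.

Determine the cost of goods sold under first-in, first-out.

COGS = $10,705

Feb 5, 174 sold [FIFO — oldest first]: 130 @ $8 + 44 @ $10 = $1,480
Feb 7, 362 sold [FIFO — oldest first]: 142 @ $10 + 220 @ $9 = $3,400
Feb 10, 385 sold [FIFO — oldest first]: 68 @ $9 + 157 @ $14 + 160 @ $15 = $5,210
Feb 13, 41 sold [FIFO — oldest first]: 41 @ $15 = $615
Total COGS = $1,480 + $3,400 + $5,210 + $615 = $10,705
Ending inventory: 55 @ $15 = $825
Check: goods available $11,530 = COGS $10,705 + ending $825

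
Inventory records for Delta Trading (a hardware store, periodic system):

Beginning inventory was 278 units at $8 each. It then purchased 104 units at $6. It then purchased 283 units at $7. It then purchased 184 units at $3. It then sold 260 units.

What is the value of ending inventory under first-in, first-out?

Sale 1 (260) [FIFO — oldest first]: 260 @ $8 = $2,080
Ending inventory: 18 @ $8 + 104 @ $6 + 283 @ $7 + 184 @ $3 = $3,301
Check: goods available $5,381 = COGS $2,080 + ending $3,301

Ending inventory = $3,301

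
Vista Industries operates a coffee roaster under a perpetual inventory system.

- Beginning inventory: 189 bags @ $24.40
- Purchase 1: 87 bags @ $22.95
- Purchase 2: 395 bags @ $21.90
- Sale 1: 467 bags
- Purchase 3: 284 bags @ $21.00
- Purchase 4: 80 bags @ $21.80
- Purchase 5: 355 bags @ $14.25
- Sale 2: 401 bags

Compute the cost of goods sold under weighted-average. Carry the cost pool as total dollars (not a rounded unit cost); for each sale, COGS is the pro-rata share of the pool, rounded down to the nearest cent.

COGS = $18,181.71

After Beginning: 189 on hand, pool $4,611.60 (≈ $24.4000 each)
After Purchase 1: 276 on hand, pool $6,608.25 (≈ $23.9429 each)
After Purchase 2: 671 on hand, pool $15,258.75 (≈ $22.7403 each)
Sale 1, sell 467: 467/671 × $15,258.75 → $10,619.72
After Purchase 3: 488 on hand, pool $10,603.03 (≈ $21.7275 each)
After Purchase 4: 568 on hand, pool $12,347.03 (≈ $21.7377 each)
After Purchase 5: 923 on hand, pool $17,405.78 (≈ $18.8578 each)
Sale 2, sell 401: 401/923 × $17,405.78 → $7,561.99
Total COGS = $10,619.72 + $7,561.99 = $18,181.71
Ending inventory (cost pool remaining) = $9,843.79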